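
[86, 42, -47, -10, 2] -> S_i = Random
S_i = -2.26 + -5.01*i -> [-2.26, -7.27, -12.28, -17.29, -22.3]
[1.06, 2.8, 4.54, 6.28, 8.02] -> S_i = 1.06 + 1.74*i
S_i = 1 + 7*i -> [1, 8, 15, 22, 29]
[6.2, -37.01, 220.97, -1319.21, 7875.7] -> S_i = 6.20*(-5.97)^i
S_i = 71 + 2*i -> [71, 73, 75, 77, 79]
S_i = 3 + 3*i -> [3, 6, 9, 12, 15]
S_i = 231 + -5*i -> [231, 226, 221, 216, 211]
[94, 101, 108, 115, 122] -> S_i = 94 + 7*i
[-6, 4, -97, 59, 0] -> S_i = Random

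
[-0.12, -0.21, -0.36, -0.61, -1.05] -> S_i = -0.12*1.72^i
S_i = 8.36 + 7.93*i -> [8.36, 16.29, 24.22, 32.15, 40.08]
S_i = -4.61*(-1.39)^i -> [-4.61, 6.41, -8.91, 12.38, -17.21]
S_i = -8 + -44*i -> [-8, -52, -96, -140, -184]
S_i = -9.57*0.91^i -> [-9.57, -8.71, -7.92, -7.21, -6.56]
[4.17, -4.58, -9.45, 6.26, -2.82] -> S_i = Random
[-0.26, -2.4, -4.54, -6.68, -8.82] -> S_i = -0.26 + -2.14*i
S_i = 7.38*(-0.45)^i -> [7.38, -3.32, 1.49, -0.67, 0.3]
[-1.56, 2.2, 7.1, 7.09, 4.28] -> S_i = Random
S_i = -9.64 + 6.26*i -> [-9.64, -3.38, 2.88, 9.14, 15.4]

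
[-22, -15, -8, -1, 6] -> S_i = -22 + 7*i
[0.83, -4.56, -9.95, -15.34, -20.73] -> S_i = 0.83 + -5.39*i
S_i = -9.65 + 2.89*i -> [-9.65, -6.76, -3.87, -0.98, 1.91]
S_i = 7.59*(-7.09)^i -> [7.59, -53.81, 381.53, -2705.08, 19179.03]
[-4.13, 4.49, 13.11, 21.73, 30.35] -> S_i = -4.13 + 8.62*i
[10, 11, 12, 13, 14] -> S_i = 10 + 1*i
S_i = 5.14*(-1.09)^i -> [5.14, -5.6, 6.11, -6.66, 7.26]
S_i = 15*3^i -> [15, 45, 135, 405, 1215]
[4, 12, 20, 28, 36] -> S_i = 4 + 8*i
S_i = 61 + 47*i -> [61, 108, 155, 202, 249]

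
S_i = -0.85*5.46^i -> [-0.85, -4.64, -25.34, -138.36, -755.42]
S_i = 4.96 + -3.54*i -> [4.96, 1.42, -2.12, -5.66, -9.2]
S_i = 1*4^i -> [1, 4, 16, 64, 256]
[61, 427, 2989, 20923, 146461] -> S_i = 61*7^i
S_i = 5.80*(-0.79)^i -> [5.8, -4.58, 3.62, -2.86, 2.26]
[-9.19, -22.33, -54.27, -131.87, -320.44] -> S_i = -9.19*2.43^i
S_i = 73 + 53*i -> [73, 126, 179, 232, 285]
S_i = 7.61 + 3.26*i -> [7.61, 10.87, 14.13, 17.39, 20.65]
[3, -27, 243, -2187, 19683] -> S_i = 3*-9^i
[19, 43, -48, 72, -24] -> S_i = Random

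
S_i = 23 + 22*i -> [23, 45, 67, 89, 111]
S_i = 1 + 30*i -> [1, 31, 61, 91, 121]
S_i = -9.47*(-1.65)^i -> [-9.47, 15.63, -25.78, 42.54, -70.19]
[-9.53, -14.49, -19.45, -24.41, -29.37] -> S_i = -9.53 + -4.96*i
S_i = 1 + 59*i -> [1, 60, 119, 178, 237]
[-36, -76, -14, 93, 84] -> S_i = Random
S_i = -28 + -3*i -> [-28, -31, -34, -37, -40]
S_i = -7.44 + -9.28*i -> [-7.44, -16.72, -26.0, -35.28, -44.56]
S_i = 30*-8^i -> [30, -240, 1920, -15360, 122880]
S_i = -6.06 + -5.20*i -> [-6.06, -11.26, -16.46, -21.66, -26.86]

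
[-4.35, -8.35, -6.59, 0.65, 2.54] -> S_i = Random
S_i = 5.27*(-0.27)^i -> [5.27, -1.42, 0.38, -0.1, 0.03]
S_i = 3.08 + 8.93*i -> [3.08, 12.01, 20.94, 29.87, 38.8]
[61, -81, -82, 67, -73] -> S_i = Random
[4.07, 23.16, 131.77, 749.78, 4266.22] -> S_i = 4.07*5.69^i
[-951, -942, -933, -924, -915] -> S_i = -951 + 9*i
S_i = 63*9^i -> [63, 567, 5103, 45927, 413343]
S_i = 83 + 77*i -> [83, 160, 237, 314, 391]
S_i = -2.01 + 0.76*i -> [-2.01, -1.25, -0.49, 0.27, 1.03]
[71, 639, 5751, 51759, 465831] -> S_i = 71*9^i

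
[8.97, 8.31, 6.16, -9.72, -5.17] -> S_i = Random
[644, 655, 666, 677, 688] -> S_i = 644 + 11*i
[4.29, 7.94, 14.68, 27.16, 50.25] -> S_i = 4.29*1.85^i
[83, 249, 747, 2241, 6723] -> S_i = 83*3^i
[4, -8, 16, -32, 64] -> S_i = 4*-2^i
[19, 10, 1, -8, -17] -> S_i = 19 + -9*i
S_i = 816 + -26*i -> [816, 790, 764, 738, 712]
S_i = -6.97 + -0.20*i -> [-6.97, -7.17, -7.37, -7.57, -7.77]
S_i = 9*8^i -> [9, 72, 576, 4608, 36864]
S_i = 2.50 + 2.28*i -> [2.5, 4.78, 7.06, 9.34, 11.62]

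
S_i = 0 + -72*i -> [0, -72, -144, -216, -288]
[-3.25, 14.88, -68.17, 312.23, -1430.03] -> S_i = -3.25*(-4.58)^i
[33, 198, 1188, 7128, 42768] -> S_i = 33*6^i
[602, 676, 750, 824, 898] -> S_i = 602 + 74*i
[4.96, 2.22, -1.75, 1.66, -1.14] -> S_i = Random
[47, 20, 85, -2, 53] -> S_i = Random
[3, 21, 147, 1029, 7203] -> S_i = 3*7^i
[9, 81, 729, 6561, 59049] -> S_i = 9*9^i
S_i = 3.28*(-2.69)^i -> [3.28, -8.82, 23.73, -63.85, 171.74]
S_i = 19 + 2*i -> [19, 21, 23, 25, 27]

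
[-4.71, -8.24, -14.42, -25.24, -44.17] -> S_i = -4.71*1.75^i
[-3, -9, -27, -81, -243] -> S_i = -3*3^i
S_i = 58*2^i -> [58, 116, 232, 464, 928]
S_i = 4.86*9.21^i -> [4.86, 44.76, 412.25, 3796.78, 34968.32]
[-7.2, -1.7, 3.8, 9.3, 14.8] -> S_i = -7.20 + 5.50*i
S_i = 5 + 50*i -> [5, 55, 105, 155, 205]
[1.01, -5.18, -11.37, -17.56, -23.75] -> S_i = 1.01 + -6.19*i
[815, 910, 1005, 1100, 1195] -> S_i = 815 + 95*i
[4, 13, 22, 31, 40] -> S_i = 4 + 9*i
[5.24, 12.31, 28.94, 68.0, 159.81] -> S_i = 5.24*2.35^i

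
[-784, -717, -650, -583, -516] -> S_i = -784 + 67*i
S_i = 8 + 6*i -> [8, 14, 20, 26, 32]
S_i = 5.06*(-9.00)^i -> [5.06, -45.54, 409.86, -3688.74, 33198.66]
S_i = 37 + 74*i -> [37, 111, 185, 259, 333]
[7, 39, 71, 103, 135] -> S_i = 7 + 32*i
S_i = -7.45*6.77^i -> [-7.45, -50.44, -341.46, -2311.65, -15649.88]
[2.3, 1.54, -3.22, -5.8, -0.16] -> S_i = Random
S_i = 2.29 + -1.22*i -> [2.29, 1.07, -0.15, -1.37, -2.59]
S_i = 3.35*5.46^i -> [3.35, 18.29, 99.87, 545.28, 2977.25]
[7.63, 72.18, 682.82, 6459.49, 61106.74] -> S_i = 7.63*9.46^i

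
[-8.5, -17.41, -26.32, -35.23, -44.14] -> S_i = -8.50 + -8.91*i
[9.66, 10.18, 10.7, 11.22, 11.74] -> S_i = 9.66 + 0.52*i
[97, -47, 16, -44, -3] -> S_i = Random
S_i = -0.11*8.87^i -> [-0.11, -0.98, -8.65, -76.77, -680.91]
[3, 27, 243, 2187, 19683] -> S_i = 3*9^i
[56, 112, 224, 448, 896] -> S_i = 56*2^i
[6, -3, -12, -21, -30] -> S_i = 6 + -9*i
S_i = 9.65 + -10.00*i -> [9.65, -0.35, -10.35, -20.35, -30.35]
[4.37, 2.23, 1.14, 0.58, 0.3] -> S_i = 4.37*0.51^i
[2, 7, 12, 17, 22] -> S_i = 2 + 5*i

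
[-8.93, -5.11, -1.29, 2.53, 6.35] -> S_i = -8.93 + 3.82*i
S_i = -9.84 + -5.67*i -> [-9.84, -15.51, -21.18, -26.85, -32.52]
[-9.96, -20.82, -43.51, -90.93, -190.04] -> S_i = -9.96*2.09^i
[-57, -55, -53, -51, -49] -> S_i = -57 + 2*i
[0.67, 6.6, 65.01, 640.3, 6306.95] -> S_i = 0.67*9.85^i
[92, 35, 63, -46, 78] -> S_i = Random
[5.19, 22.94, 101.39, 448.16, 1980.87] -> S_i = 5.19*4.42^i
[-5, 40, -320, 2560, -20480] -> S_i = -5*-8^i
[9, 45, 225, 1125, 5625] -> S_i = 9*5^i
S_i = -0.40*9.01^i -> [-0.4, -3.6, -32.47, -292.57, -2636.08]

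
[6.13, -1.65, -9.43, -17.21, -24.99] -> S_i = 6.13 + -7.78*i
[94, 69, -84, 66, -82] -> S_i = Random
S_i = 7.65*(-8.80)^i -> [7.65, -67.32, 592.42, -5213.26, 45876.7]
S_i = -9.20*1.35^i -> [-9.2, -12.42, -16.77, -22.64, -30.56]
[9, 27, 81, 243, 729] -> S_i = 9*3^i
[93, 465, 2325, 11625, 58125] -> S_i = 93*5^i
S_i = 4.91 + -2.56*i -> [4.91, 2.35, -0.21, -2.77, -5.33]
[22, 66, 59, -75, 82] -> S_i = Random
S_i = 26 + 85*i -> [26, 111, 196, 281, 366]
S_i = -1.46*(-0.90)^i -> [-1.46, 1.31, -1.18, 1.06, -0.96]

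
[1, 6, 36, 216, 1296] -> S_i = 1*6^i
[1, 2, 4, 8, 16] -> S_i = 1*2^i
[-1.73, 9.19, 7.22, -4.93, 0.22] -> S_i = Random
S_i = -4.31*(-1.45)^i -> [-4.31, 6.25, -9.06, 13.14, -19.05]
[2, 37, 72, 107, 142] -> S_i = 2 + 35*i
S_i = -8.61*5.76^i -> [-8.61, -49.59, -285.66, -1645.4, -9477.48]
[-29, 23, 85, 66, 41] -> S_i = Random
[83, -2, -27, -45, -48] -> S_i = Random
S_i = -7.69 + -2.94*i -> [-7.69, -10.63, -13.57, -16.51, -19.45]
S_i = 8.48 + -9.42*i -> [8.48, -0.94, -10.36, -19.78, -29.2]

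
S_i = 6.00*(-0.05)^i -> [6.0, -0.3, 0.02, -0.0, 0.0]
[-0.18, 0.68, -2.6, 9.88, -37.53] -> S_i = -0.18*(-3.80)^i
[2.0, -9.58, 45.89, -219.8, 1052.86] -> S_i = 2.00*(-4.79)^i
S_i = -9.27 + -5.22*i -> [-9.27, -14.49, -19.71, -24.93, -30.15]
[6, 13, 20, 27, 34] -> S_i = 6 + 7*i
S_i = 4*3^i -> [4, 12, 36, 108, 324]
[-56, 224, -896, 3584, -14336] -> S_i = -56*-4^i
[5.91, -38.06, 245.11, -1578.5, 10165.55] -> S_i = 5.91*(-6.44)^i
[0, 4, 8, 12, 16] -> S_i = 0 + 4*i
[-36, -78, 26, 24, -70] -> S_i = Random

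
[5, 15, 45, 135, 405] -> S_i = 5*3^i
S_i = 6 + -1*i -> [6, 5, 4, 3, 2]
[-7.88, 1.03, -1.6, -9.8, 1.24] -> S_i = Random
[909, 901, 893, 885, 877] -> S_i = 909 + -8*i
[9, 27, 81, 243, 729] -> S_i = 9*3^i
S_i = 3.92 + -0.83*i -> [3.92, 3.09, 2.26, 1.43, 0.6]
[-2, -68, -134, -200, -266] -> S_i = -2 + -66*i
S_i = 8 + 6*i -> [8, 14, 20, 26, 32]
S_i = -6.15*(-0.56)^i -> [-6.15, 3.44, -1.93, 1.08, -0.6]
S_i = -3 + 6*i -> [-3, 3, 9, 15, 21]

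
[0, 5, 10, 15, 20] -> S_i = 0 + 5*i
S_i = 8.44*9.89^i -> [8.44, 83.47, 825.53, 8164.53, 80747.23]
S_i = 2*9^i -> [2, 18, 162, 1458, 13122]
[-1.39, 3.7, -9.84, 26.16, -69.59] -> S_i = -1.39*(-2.66)^i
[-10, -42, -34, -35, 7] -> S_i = Random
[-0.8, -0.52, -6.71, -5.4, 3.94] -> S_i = Random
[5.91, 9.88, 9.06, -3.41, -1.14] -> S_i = Random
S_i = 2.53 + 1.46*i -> [2.53, 3.99, 5.45, 6.91, 8.37]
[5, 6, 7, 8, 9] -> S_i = 5 + 1*i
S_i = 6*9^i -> [6, 54, 486, 4374, 39366]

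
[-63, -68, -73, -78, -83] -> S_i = -63 + -5*i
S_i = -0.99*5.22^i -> [-0.99, -5.17, -26.98, -140.81, -735.05]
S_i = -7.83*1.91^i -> [-7.83, -14.96, -28.56, -54.56, -104.21]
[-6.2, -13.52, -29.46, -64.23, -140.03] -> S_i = -6.20*2.18^i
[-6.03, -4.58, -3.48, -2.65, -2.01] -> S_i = -6.03*0.76^i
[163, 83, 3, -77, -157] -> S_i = 163 + -80*i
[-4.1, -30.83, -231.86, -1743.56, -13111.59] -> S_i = -4.10*7.52^i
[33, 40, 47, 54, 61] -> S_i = 33 + 7*i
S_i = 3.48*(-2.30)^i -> [3.48, -8.0, 18.41, -42.34, 97.38]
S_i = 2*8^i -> [2, 16, 128, 1024, 8192]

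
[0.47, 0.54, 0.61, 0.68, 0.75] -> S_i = 0.47 + 0.07*i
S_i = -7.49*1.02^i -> [-7.49, -7.64, -7.79, -7.95, -8.11]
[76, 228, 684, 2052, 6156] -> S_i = 76*3^i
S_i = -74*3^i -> [-74, -222, -666, -1998, -5994]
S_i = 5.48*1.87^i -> [5.48, 10.25, 19.16, 35.83, 67.01]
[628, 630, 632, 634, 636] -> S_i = 628 + 2*i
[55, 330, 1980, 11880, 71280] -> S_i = 55*6^i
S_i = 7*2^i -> [7, 14, 28, 56, 112]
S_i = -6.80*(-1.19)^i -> [-6.8, 8.09, -9.63, 11.46, -13.64]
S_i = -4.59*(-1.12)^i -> [-4.59, 5.14, -5.76, 6.45, -7.22]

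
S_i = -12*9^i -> [-12, -108, -972, -8748, -78732]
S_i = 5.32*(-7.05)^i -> [5.32, -37.51, 264.42, -1864.14, 13142.2]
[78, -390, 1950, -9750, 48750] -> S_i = 78*-5^i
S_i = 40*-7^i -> [40, -280, 1960, -13720, 96040]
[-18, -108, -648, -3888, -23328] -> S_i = -18*6^i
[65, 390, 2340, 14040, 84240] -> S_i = 65*6^i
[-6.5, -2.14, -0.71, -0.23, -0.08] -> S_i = -6.50*0.33^i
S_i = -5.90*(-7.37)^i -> [-5.9, 43.48, -320.47, 2361.86, -17406.92]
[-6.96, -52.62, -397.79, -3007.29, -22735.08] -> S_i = -6.96*7.56^i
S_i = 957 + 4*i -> [957, 961, 965, 969, 973]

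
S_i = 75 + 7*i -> [75, 82, 89, 96, 103]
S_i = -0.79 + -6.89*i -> [-0.79, -7.68, -14.57, -21.46, -28.35]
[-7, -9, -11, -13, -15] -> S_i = -7 + -2*i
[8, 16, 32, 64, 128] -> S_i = 8*2^i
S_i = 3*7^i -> [3, 21, 147, 1029, 7203]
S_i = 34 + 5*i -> [34, 39, 44, 49, 54]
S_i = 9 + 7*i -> [9, 16, 23, 30, 37]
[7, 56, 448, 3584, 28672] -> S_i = 7*8^i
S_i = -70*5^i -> [-70, -350, -1750, -8750, -43750]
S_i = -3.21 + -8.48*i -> [-3.21, -11.69, -20.17, -28.65, -37.13]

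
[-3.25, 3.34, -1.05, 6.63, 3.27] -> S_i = Random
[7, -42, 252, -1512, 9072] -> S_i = 7*-6^i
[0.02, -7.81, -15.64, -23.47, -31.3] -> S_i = 0.02 + -7.83*i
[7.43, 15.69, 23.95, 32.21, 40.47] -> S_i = 7.43 + 8.26*i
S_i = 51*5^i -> [51, 255, 1275, 6375, 31875]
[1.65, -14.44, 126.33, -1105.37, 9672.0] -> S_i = 1.65*(-8.75)^i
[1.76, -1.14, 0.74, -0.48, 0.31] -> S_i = 1.76*(-0.65)^i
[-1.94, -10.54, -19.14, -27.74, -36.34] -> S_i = -1.94 + -8.60*i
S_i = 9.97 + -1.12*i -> [9.97, 8.85, 7.73, 6.61, 5.49]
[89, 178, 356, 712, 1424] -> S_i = 89*2^i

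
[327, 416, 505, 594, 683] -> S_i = 327 + 89*i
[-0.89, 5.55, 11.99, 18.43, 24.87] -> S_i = -0.89 + 6.44*i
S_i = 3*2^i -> [3, 6, 12, 24, 48]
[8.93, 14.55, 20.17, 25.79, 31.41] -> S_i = 8.93 + 5.62*i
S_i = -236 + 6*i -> [-236, -230, -224, -218, -212]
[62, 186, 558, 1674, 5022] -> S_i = 62*3^i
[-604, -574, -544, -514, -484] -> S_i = -604 + 30*i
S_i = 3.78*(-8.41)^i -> [3.78, -31.79, 267.35, -2248.43, 18909.31]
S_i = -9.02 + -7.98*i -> [-9.02, -17.0, -24.98, -32.96, -40.94]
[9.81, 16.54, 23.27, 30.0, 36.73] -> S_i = 9.81 + 6.73*i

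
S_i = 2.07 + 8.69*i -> [2.07, 10.76, 19.45, 28.14, 36.83]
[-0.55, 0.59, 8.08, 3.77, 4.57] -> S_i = Random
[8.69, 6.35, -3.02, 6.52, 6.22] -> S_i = Random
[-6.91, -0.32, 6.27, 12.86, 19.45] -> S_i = -6.91 + 6.59*i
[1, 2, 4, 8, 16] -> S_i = 1*2^i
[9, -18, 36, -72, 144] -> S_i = 9*-2^i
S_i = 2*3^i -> [2, 6, 18, 54, 162]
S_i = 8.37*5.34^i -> [8.37, 44.7, 238.68, 1274.53, 6805.98]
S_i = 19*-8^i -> [19, -152, 1216, -9728, 77824]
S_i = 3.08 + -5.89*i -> [3.08, -2.81, -8.7, -14.59, -20.48]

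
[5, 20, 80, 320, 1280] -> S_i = 5*4^i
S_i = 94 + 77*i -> [94, 171, 248, 325, 402]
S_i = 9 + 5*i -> [9, 14, 19, 24, 29]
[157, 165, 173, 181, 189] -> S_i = 157 + 8*i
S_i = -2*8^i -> [-2, -16, -128, -1024, -8192]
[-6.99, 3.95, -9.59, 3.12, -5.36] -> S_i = Random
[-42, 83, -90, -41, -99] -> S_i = Random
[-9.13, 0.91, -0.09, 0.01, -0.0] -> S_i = -9.13*(-0.10)^i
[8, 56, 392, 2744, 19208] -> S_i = 8*7^i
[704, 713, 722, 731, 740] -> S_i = 704 + 9*i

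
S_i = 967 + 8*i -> [967, 975, 983, 991, 999]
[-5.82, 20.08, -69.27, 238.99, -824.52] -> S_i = -5.82*(-3.45)^i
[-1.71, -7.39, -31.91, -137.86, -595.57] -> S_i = -1.71*4.32^i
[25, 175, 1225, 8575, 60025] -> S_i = 25*7^i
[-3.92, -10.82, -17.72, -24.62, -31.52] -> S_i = -3.92 + -6.90*i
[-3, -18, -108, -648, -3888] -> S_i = -3*6^i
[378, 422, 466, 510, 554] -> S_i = 378 + 44*i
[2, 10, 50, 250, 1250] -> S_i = 2*5^i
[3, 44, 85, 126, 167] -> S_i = 3 + 41*i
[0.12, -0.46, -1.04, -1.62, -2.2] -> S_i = 0.12 + -0.58*i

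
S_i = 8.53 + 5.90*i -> [8.53, 14.43, 20.33, 26.23, 32.13]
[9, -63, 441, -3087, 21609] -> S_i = 9*-7^i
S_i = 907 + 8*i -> [907, 915, 923, 931, 939]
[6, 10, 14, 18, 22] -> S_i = 6 + 4*i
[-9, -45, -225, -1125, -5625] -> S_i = -9*5^i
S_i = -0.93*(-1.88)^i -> [-0.93, 1.75, -3.29, 6.18, -11.62]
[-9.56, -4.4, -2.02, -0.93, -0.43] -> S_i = -9.56*0.46^i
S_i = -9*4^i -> [-9, -36, -144, -576, -2304]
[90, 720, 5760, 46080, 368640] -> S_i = 90*8^i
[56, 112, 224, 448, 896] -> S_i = 56*2^i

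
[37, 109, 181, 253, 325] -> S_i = 37 + 72*i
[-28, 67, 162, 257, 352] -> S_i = -28 + 95*i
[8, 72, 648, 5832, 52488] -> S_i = 8*9^i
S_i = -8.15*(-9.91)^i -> [-8.15, 80.77, -800.4, 7931.92, -78605.37]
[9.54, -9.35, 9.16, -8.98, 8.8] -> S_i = 9.54*(-0.98)^i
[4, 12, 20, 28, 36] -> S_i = 4 + 8*i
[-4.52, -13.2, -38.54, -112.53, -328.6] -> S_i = -4.52*2.92^i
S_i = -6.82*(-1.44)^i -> [-6.82, 9.82, -14.14, 20.36, -29.32]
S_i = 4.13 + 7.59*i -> [4.13, 11.72, 19.31, 26.9, 34.49]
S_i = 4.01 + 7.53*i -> [4.01, 11.54, 19.07, 26.6, 34.13]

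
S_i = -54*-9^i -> [-54, 486, -4374, 39366, -354294]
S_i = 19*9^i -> [19, 171, 1539, 13851, 124659]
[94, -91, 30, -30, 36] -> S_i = Random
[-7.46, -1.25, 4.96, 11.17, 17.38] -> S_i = -7.46 + 6.21*i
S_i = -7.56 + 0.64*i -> [-7.56, -6.92, -6.28, -5.64, -5.0]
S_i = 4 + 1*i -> [4, 5, 6, 7, 8]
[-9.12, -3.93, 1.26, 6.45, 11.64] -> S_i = -9.12 + 5.19*i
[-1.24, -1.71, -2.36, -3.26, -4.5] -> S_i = -1.24*1.38^i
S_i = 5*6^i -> [5, 30, 180, 1080, 6480]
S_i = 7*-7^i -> [7, -49, 343, -2401, 16807]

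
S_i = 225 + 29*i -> [225, 254, 283, 312, 341]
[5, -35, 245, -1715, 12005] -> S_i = 5*-7^i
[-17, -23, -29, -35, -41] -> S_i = -17 + -6*i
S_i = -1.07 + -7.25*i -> [-1.07, -8.32, -15.57, -22.82, -30.07]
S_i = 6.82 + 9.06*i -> [6.82, 15.88, 24.94, 34.0, 43.06]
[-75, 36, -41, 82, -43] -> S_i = Random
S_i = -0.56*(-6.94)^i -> [-0.56, 3.89, -26.97, 187.18, -1299.05]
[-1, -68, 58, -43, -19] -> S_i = Random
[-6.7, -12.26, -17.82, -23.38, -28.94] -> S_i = -6.70 + -5.56*i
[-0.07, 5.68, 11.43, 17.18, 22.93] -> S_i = -0.07 + 5.75*i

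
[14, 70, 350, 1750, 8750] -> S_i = 14*5^i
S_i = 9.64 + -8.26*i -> [9.64, 1.38, -6.88, -15.14, -23.4]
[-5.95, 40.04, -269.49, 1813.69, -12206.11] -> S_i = -5.95*(-6.73)^i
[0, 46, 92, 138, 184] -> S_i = 0 + 46*i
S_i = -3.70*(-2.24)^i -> [-3.7, 8.29, -18.57, 41.59, -93.15]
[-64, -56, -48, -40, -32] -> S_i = -64 + 8*i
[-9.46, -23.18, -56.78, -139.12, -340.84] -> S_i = -9.46*2.45^i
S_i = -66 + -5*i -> [-66, -71, -76, -81, -86]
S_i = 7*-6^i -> [7, -42, 252, -1512, 9072]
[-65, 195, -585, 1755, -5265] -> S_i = -65*-3^i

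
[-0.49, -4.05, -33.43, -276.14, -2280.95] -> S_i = -0.49*8.26^i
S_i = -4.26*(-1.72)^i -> [-4.26, 7.33, -12.6, 21.68, -37.28]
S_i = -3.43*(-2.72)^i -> [-3.43, 9.33, -25.38, 69.02, -187.75]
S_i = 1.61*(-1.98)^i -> [1.61, -3.19, 6.31, -12.5, 24.74]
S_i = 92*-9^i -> [92, -828, 7452, -67068, 603612]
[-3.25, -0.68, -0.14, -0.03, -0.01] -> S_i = -3.25*0.21^i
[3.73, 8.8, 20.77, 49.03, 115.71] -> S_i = 3.73*2.36^i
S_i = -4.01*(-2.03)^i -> [-4.01, 8.14, -16.52, 33.55, -68.1]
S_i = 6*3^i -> [6, 18, 54, 162, 486]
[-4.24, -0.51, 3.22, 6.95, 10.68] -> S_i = -4.24 + 3.73*i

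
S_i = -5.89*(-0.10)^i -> [-5.89, 0.59, -0.06, 0.01, -0.0]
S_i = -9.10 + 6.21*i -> [-9.1, -2.89, 3.32, 9.53, 15.74]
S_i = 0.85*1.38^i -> [0.85, 1.17, 1.62, 2.23, 3.08]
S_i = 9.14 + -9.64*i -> [9.14, -0.5, -10.14, -19.78, -29.42]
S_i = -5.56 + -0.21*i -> [-5.56, -5.77, -5.98, -6.19, -6.4]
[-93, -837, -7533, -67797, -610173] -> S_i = -93*9^i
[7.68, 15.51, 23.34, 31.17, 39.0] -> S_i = 7.68 + 7.83*i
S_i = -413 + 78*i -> [-413, -335, -257, -179, -101]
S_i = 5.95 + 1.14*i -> [5.95, 7.09, 8.23, 9.37, 10.51]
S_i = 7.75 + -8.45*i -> [7.75, -0.7, -9.15, -17.6, -26.05]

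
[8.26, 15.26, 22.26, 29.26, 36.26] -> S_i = 8.26 + 7.00*i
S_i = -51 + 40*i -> [-51, -11, 29, 69, 109]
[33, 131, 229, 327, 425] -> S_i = 33 + 98*i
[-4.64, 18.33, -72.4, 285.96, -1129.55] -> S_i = -4.64*(-3.95)^i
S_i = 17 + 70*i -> [17, 87, 157, 227, 297]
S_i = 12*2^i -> [12, 24, 48, 96, 192]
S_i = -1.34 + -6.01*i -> [-1.34, -7.35, -13.36, -19.37, -25.38]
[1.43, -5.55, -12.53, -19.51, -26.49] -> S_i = 1.43 + -6.98*i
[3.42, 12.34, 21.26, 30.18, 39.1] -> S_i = 3.42 + 8.92*i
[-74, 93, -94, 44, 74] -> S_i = Random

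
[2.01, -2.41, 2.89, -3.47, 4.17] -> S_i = 2.01*(-1.20)^i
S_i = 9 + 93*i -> [9, 102, 195, 288, 381]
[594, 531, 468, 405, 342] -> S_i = 594 + -63*i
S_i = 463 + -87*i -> [463, 376, 289, 202, 115]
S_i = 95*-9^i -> [95, -855, 7695, -69255, 623295]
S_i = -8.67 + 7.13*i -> [-8.67, -1.54, 5.59, 12.72, 19.85]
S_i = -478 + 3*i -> [-478, -475, -472, -469, -466]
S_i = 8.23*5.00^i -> [8.23, 41.15, 205.75, 1028.75, 5143.75]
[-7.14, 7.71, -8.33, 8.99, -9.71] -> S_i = -7.14*(-1.08)^i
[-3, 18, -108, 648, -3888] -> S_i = -3*-6^i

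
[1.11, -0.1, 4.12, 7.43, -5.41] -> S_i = Random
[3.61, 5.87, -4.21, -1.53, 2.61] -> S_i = Random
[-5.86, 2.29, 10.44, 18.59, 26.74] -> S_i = -5.86 + 8.15*i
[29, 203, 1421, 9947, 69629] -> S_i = 29*7^i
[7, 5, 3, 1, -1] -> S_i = 7 + -2*i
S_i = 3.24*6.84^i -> [3.24, 22.16, 151.59, 1036.84, 7092.01]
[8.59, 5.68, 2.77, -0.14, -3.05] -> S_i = 8.59 + -2.91*i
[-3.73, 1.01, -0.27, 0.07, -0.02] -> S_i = -3.73*(-0.27)^i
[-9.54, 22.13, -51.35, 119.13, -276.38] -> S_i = -9.54*(-2.32)^i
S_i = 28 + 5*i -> [28, 33, 38, 43, 48]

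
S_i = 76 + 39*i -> [76, 115, 154, 193, 232]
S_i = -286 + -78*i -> [-286, -364, -442, -520, -598]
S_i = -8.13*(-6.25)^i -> [-8.13, 50.81, -317.58, 1984.86, -12405.4]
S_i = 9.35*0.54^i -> [9.35, 5.05, 2.73, 1.47, 0.8]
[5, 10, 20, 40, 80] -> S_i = 5*2^i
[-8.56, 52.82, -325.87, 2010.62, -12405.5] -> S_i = -8.56*(-6.17)^i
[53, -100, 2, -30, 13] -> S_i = Random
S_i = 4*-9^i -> [4, -36, 324, -2916, 26244]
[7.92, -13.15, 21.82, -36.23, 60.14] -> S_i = 7.92*(-1.66)^i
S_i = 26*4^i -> [26, 104, 416, 1664, 6656]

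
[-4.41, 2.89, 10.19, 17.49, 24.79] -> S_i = -4.41 + 7.30*i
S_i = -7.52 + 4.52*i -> [-7.52, -3.0, 1.52, 6.04, 10.56]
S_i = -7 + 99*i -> [-7, 92, 191, 290, 389]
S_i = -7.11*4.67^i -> [-7.11, -33.2, -155.06, -724.14, -3381.72]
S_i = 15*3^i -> [15, 45, 135, 405, 1215]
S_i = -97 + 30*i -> [-97, -67, -37, -7, 23]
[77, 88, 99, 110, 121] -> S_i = 77 + 11*i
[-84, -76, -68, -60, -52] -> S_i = -84 + 8*i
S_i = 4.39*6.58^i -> [4.39, 28.89, 190.07, 1250.67, 8229.4]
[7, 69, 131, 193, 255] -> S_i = 7 + 62*i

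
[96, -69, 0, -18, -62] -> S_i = Random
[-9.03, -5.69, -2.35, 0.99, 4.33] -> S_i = -9.03 + 3.34*i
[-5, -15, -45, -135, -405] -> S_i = -5*3^i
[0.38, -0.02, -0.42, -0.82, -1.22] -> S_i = 0.38 + -0.40*i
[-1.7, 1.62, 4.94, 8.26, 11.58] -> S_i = -1.70 + 3.32*i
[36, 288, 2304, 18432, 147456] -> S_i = 36*8^i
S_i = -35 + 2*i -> [-35, -33, -31, -29, -27]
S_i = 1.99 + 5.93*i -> [1.99, 7.92, 13.85, 19.78, 25.71]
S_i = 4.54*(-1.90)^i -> [4.54, -8.63, 16.39, -31.14, 59.17]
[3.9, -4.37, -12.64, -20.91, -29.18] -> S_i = 3.90 + -8.27*i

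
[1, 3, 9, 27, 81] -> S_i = 1*3^i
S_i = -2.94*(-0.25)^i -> [-2.94, 0.74, -0.18, 0.05, -0.01]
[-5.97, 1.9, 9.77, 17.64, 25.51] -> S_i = -5.97 + 7.87*i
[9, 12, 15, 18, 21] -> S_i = 9 + 3*i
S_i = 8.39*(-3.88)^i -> [8.39, -32.55, 126.31, -490.07, 1901.47]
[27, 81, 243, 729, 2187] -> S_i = 27*3^i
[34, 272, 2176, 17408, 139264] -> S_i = 34*8^i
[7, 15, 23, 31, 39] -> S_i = 7 + 8*i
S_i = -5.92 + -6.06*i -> [-5.92, -11.98, -18.04, -24.1, -30.16]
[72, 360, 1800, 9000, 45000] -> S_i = 72*5^i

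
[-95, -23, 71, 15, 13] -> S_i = Random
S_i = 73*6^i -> [73, 438, 2628, 15768, 94608]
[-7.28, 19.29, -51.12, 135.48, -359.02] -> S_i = -7.28*(-2.65)^i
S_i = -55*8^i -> [-55, -440, -3520, -28160, -225280]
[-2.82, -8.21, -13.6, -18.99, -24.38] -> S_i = -2.82 + -5.39*i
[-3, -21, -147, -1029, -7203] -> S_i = -3*7^i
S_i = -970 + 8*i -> [-970, -962, -954, -946, -938]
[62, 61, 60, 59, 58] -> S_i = 62 + -1*i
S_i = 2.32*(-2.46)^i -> [2.32, -5.71, 14.04, -34.54, 84.96]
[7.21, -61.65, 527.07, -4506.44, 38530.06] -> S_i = 7.21*(-8.55)^i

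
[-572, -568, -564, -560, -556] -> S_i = -572 + 4*i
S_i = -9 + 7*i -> [-9, -2, 5, 12, 19]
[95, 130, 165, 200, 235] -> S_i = 95 + 35*i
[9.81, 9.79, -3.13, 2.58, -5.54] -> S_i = Random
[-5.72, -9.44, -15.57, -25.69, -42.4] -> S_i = -5.72*1.65^i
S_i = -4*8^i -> [-4, -32, -256, -2048, -16384]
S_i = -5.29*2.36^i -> [-5.29, -12.48, -29.46, -69.53, -164.1]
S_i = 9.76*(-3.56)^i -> [9.76, -34.75, 123.69, -440.35, 1567.65]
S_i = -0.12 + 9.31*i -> [-0.12, 9.19, 18.5, 27.81, 37.12]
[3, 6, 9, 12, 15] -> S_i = 3 + 3*i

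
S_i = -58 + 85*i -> [-58, 27, 112, 197, 282]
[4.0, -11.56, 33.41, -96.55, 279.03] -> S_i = 4.00*(-2.89)^i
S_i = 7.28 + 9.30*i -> [7.28, 16.58, 25.88, 35.18, 44.48]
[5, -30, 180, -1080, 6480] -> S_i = 5*-6^i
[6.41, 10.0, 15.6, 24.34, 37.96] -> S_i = 6.41*1.56^i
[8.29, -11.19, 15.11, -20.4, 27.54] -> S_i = 8.29*(-1.35)^i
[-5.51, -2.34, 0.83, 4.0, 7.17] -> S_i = -5.51 + 3.17*i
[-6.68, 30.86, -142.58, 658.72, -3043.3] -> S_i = -6.68*(-4.62)^i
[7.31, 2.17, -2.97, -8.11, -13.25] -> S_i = 7.31 + -5.14*i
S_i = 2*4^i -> [2, 8, 32, 128, 512]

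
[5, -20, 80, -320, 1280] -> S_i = 5*-4^i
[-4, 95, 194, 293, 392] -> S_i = -4 + 99*i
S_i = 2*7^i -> [2, 14, 98, 686, 4802]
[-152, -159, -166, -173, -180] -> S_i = -152 + -7*i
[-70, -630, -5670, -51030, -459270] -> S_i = -70*9^i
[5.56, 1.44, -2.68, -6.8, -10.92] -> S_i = 5.56 + -4.12*i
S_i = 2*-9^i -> [2, -18, 162, -1458, 13122]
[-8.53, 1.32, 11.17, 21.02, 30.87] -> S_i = -8.53 + 9.85*i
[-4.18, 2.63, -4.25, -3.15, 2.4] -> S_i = Random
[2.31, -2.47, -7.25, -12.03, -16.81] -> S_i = 2.31 + -4.78*i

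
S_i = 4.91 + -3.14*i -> [4.91, 1.77, -1.37, -4.51, -7.65]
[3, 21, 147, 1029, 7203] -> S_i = 3*7^i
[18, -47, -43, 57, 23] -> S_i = Random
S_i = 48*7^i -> [48, 336, 2352, 16464, 115248]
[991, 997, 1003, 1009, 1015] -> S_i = 991 + 6*i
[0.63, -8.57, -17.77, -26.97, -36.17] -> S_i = 0.63 + -9.20*i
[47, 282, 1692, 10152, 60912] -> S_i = 47*6^i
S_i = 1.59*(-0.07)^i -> [1.59, -0.11, 0.01, -0.0, 0.0]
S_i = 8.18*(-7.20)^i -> [8.18, -58.9, 424.05, -3053.17, 21982.81]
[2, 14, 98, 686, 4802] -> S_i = 2*7^i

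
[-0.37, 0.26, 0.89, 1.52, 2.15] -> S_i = -0.37 + 0.63*i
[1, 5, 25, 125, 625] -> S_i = 1*5^i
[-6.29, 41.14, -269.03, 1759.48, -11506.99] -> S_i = -6.29*(-6.54)^i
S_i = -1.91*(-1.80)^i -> [-1.91, 3.44, -6.19, 11.14, -20.05]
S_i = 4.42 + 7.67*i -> [4.42, 12.09, 19.76, 27.43, 35.1]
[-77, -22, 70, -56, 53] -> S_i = Random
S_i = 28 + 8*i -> [28, 36, 44, 52, 60]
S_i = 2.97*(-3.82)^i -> [2.97, -11.35, 43.34, -165.56, 632.43]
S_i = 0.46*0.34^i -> [0.46, 0.16, 0.05, 0.02, 0.01]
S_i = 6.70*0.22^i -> [6.7, 1.47, 0.32, 0.07, 0.02]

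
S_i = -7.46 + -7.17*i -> [-7.46, -14.63, -21.8, -28.97, -36.14]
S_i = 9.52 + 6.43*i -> [9.52, 15.95, 22.38, 28.81, 35.24]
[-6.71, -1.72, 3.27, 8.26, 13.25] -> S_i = -6.71 + 4.99*i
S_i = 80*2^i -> [80, 160, 320, 640, 1280]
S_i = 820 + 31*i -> [820, 851, 882, 913, 944]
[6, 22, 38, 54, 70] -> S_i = 6 + 16*i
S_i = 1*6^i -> [1, 6, 36, 216, 1296]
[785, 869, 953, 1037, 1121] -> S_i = 785 + 84*i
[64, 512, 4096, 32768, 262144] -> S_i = 64*8^i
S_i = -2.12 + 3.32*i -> [-2.12, 1.2, 4.52, 7.84, 11.16]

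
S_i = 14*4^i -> [14, 56, 224, 896, 3584]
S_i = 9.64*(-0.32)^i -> [9.64, -3.08, 0.99, -0.32, 0.1]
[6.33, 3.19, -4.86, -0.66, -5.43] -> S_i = Random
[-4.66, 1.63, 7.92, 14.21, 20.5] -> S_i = -4.66 + 6.29*i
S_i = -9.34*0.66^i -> [-9.34, -6.16, -4.07, -2.69, -1.77]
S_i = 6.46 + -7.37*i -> [6.46, -0.91, -8.28, -15.65, -23.02]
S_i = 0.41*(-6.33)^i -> [0.41, -2.6, 16.43, -103.99, 658.26]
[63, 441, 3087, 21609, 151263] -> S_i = 63*7^i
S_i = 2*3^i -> [2, 6, 18, 54, 162]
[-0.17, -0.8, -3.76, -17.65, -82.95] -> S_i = -0.17*4.70^i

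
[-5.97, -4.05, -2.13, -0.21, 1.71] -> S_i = -5.97 + 1.92*i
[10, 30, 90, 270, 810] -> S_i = 10*3^i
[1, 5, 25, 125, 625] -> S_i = 1*5^i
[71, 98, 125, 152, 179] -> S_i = 71 + 27*i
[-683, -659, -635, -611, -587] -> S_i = -683 + 24*i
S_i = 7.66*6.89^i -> [7.66, 52.78, 363.64, 2505.45, 17262.58]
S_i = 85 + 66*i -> [85, 151, 217, 283, 349]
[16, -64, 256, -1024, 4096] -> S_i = 16*-4^i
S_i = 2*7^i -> [2, 14, 98, 686, 4802]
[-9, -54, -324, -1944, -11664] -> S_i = -9*6^i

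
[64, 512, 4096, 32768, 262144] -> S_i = 64*8^i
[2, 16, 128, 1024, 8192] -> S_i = 2*8^i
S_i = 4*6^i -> [4, 24, 144, 864, 5184]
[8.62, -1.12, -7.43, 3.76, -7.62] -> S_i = Random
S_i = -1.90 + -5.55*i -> [-1.9, -7.45, -13.0, -18.55, -24.1]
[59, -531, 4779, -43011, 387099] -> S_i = 59*-9^i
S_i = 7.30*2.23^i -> [7.3, 16.28, 36.3, 80.95, 180.53]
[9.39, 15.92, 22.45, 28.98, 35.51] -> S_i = 9.39 + 6.53*i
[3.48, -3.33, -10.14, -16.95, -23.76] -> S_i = 3.48 + -6.81*i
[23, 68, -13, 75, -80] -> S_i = Random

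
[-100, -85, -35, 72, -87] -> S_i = Random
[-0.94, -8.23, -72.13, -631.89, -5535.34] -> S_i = -0.94*8.76^i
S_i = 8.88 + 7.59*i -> [8.88, 16.47, 24.06, 31.65, 39.24]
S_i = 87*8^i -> [87, 696, 5568, 44544, 356352]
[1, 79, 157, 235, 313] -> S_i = 1 + 78*i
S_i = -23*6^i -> [-23, -138, -828, -4968, -29808]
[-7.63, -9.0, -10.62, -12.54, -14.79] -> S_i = -7.63*1.18^i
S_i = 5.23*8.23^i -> [5.23, 43.04, 354.24, 2915.42, 23993.91]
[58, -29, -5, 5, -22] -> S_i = Random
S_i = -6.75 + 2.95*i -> [-6.75, -3.8, -0.85, 2.1, 5.05]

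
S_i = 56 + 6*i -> [56, 62, 68, 74, 80]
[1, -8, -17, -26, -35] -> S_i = 1 + -9*i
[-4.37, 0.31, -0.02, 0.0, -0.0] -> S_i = -4.37*(-0.07)^i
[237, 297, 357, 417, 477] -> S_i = 237 + 60*i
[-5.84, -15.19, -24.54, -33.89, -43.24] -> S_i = -5.84 + -9.35*i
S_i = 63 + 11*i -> [63, 74, 85, 96, 107]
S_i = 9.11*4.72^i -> [9.11, 43.0, 202.96, 957.95, 4521.54]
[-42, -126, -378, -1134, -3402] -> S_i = -42*3^i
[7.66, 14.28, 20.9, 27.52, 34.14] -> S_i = 7.66 + 6.62*i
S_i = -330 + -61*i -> [-330, -391, -452, -513, -574]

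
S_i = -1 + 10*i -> [-1, 9, 19, 29, 39]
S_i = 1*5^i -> [1, 5, 25, 125, 625]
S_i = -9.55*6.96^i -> [-9.55, -66.47, -462.62, -3219.82, -22409.92]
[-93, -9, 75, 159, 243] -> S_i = -93 + 84*i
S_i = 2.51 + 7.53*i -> [2.51, 10.04, 17.57, 25.1, 32.63]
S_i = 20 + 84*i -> [20, 104, 188, 272, 356]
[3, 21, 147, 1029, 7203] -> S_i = 3*7^i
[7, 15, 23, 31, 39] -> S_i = 7 + 8*i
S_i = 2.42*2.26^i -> [2.42, 5.47, 12.36, 27.93, 63.13]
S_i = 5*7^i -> [5, 35, 245, 1715, 12005]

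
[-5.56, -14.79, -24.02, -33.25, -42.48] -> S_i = -5.56 + -9.23*i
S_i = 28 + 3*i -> [28, 31, 34, 37, 40]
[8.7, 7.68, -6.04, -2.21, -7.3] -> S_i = Random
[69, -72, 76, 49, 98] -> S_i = Random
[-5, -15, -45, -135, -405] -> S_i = -5*3^i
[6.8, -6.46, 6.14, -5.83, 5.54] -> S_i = 6.80*(-0.95)^i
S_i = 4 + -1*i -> [4, 3, 2, 1, 0]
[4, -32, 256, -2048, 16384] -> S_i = 4*-8^i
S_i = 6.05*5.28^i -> [6.05, 31.94, 168.66, 890.55, 4702.09]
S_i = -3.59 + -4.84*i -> [-3.59, -8.43, -13.27, -18.11, -22.95]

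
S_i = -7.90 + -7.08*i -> [-7.9, -14.98, -22.06, -29.14, -36.22]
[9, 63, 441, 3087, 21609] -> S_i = 9*7^i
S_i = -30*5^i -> [-30, -150, -750, -3750, -18750]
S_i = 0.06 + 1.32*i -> [0.06, 1.38, 2.7, 4.02, 5.34]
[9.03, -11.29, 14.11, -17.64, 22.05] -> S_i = 9.03*(-1.25)^i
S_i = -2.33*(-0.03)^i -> [-2.33, 0.07, -0.0, 0.0, -0.0]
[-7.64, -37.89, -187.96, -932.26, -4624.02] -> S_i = -7.64*4.96^i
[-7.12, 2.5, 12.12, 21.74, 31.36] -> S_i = -7.12 + 9.62*i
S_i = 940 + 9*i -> [940, 949, 958, 967, 976]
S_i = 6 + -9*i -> [6, -3, -12, -21, -30]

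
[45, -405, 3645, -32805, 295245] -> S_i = 45*-9^i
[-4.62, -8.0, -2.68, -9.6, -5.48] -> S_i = Random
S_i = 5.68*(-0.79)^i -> [5.68, -4.49, 3.54, -2.8, 2.21]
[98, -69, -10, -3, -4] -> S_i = Random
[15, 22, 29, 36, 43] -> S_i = 15 + 7*i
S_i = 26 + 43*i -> [26, 69, 112, 155, 198]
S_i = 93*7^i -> [93, 651, 4557, 31899, 223293]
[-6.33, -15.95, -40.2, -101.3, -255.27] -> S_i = -6.33*2.52^i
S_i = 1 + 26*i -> [1, 27, 53, 79, 105]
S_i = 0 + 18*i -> [0, 18, 36, 54, 72]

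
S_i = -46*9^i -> [-46, -414, -3726, -33534, -301806]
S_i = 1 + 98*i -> [1, 99, 197, 295, 393]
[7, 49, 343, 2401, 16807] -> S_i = 7*7^i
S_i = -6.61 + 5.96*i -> [-6.61, -0.65, 5.31, 11.27, 17.23]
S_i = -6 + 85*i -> [-6, 79, 164, 249, 334]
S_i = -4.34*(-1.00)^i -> [-4.34, 4.34, -4.34, 4.34, -4.34]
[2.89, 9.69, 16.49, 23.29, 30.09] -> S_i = 2.89 + 6.80*i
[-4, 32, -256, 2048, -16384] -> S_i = -4*-8^i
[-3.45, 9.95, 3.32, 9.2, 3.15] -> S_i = Random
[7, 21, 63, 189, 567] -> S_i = 7*3^i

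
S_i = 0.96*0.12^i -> [0.96, 0.12, 0.01, 0.0, 0.0]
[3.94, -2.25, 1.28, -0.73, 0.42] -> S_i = 3.94*(-0.57)^i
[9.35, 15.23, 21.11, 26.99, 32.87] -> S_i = 9.35 + 5.88*i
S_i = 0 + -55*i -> [0, -55, -110, -165, -220]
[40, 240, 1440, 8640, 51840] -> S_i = 40*6^i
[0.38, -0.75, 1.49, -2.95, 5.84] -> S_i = 0.38*(-1.98)^i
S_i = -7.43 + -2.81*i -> [-7.43, -10.24, -13.05, -15.86, -18.67]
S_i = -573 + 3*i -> [-573, -570, -567, -564, -561]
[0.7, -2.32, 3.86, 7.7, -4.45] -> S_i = Random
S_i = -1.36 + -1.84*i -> [-1.36, -3.2, -5.04, -6.88, -8.72]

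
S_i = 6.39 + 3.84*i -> [6.39, 10.23, 14.07, 17.91, 21.75]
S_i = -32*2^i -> [-32, -64, -128, -256, -512]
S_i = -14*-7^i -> [-14, 98, -686, 4802, -33614]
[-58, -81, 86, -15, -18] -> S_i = Random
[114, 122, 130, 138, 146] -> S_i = 114 + 8*i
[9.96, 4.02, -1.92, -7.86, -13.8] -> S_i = 9.96 + -5.94*i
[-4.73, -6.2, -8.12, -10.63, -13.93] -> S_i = -4.73*1.31^i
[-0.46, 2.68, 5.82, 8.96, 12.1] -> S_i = -0.46 + 3.14*i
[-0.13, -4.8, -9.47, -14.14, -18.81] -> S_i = -0.13 + -4.67*i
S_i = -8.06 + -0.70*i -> [-8.06, -8.76, -9.46, -10.16, -10.86]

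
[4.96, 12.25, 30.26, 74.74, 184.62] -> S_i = 4.96*2.47^i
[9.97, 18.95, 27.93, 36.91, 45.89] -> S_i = 9.97 + 8.98*i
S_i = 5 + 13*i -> [5, 18, 31, 44, 57]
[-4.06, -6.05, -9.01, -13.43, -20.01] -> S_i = -4.06*1.49^i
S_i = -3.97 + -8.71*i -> [-3.97, -12.68, -21.39, -30.1, -38.81]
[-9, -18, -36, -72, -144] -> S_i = -9*2^i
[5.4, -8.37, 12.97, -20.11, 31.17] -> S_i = 5.40*(-1.55)^i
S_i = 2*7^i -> [2, 14, 98, 686, 4802]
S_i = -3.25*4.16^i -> [-3.25, -13.52, -56.24, -233.97, -973.32]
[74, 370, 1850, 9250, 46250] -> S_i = 74*5^i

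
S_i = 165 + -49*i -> [165, 116, 67, 18, -31]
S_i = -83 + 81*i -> [-83, -2, 79, 160, 241]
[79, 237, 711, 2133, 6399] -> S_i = 79*3^i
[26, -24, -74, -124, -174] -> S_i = 26 + -50*i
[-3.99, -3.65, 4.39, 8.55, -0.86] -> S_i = Random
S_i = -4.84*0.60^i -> [-4.84, -2.9, -1.74, -1.05, -0.63]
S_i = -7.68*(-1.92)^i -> [-7.68, 14.75, -28.31, 54.36, -104.37]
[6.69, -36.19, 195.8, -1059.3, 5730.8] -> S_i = 6.69*(-5.41)^i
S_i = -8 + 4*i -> [-8, -4, 0, 4, 8]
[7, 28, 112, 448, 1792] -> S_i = 7*4^i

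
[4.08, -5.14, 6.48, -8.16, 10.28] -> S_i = 4.08*(-1.26)^i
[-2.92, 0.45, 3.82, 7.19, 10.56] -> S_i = -2.92 + 3.37*i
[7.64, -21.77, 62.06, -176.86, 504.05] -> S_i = 7.64*(-2.85)^i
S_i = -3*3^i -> [-3, -9, -27, -81, -243]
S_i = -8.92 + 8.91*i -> [-8.92, -0.01, 8.9, 17.81, 26.72]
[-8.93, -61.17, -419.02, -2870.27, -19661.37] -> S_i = -8.93*6.85^i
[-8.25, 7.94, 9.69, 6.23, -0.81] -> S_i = Random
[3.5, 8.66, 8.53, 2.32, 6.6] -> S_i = Random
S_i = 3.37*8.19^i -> [3.37, 27.6, 226.05, 1851.32, 15162.31]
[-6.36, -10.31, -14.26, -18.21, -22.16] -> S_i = -6.36 + -3.95*i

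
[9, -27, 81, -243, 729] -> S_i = 9*-3^i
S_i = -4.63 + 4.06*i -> [-4.63, -0.57, 3.49, 7.55, 11.61]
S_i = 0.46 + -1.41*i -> [0.46, -0.95, -2.36, -3.77, -5.18]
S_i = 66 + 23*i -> [66, 89, 112, 135, 158]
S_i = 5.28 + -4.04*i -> [5.28, 1.24, -2.8, -6.84, -10.88]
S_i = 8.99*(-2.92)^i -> [8.99, -26.25, 76.65, -223.82, 653.57]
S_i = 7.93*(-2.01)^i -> [7.93, -15.94, 32.04, -64.4, 129.44]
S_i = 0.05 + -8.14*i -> [0.05, -8.09, -16.23, -24.37, -32.51]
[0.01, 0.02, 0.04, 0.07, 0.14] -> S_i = 0.01*1.95^i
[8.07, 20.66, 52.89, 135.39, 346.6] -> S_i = 8.07*2.56^i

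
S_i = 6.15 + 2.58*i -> [6.15, 8.73, 11.31, 13.89, 16.47]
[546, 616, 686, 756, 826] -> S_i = 546 + 70*i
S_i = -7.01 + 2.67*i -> [-7.01, -4.34, -1.67, 1.0, 3.67]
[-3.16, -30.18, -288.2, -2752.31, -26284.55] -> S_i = -3.16*9.55^i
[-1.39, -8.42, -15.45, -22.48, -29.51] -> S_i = -1.39 + -7.03*i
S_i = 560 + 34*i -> [560, 594, 628, 662, 696]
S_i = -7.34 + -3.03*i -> [-7.34, -10.37, -13.4, -16.43, -19.46]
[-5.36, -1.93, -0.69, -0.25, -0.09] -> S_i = -5.36*0.36^i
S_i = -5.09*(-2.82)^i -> [-5.09, 14.35, -40.48, 114.15, -321.89]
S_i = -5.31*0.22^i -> [-5.31, -1.17, -0.26, -0.06, -0.01]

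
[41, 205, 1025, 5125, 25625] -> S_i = 41*5^i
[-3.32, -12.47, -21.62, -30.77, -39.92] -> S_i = -3.32 + -9.15*i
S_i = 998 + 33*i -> [998, 1031, 1064, 1097, 1130]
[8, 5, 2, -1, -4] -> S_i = 8 + -3*i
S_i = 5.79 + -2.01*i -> [5.79, 3.78, 1.77, -0.24, -2.25]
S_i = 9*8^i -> [9, 72, 576, 4608, 36864]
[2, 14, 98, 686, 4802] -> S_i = 2*7^i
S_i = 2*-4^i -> [2, -8, 32, -128, 512]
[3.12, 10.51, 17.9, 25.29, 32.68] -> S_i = 3.12 + 7.39*i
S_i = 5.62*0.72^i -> [5.62, 4.05, 2.91, 2.1, 1.51]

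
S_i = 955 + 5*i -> [955, 960, 965, 970, 975]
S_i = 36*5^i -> [36, 180, 900, 4500, 22500]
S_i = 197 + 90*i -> [197, 287, 377, 467, 557]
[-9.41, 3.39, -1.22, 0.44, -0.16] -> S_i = -9.41*(-0.36)^i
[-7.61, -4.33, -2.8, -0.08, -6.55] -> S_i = Random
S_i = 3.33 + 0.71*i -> [3.33, 4.04, 4.75, 5.46, 6.17]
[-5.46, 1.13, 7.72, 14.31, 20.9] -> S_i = -5.46 + 6.59*i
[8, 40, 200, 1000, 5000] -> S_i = 8*5^i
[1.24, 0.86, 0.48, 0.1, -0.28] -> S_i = 1.24 + -0.38*i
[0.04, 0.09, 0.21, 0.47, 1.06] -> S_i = 0.04*2.27^i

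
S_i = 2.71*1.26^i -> [2.71, 3.41, 4.3, 5.42, 6.83]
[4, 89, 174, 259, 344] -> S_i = 4 + 85*i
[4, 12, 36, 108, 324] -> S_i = 4*3^i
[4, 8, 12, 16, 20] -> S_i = 4 + 4*i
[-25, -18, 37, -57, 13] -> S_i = Random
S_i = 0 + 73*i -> [0, 73, 146, 219, 292]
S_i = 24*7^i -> [24, 168, 1176, 8232, 57624]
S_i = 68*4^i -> [68, 272, 1088, 4352, 17408]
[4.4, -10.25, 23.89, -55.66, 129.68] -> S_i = 4.40*(-2.33)^i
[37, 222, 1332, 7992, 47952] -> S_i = 37*6^i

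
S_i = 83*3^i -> [83, 249, 747, 2241, 6723]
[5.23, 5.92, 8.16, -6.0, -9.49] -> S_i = Random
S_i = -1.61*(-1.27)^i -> [-1.61, 2.04, -2.6, 3.3, -4.19]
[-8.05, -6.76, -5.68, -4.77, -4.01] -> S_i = -8.05*0.84^i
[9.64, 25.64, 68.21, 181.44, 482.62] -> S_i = 9.64*2.66^i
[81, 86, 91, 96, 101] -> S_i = 81 + 5*i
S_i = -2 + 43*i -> [-2, 41, 84, 127, 170]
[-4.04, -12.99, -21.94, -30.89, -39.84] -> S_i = -4.04 + -8.95*i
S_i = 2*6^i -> [2, 12, 72, 432, 2592]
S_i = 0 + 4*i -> [0, 4, 8, 12, 16]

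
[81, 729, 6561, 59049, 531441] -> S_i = 81*9^i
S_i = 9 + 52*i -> [9, 61, 113, 165, 217]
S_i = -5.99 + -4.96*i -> [-5.99, -10.95, -15.91, -20.87, -25.83]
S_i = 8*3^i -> [8, 24, 72, 216, 648]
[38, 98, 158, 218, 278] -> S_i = 38 + 60*i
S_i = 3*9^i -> [3, 27, 243, 2187, 19683]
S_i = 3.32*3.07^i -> [3.32, 10.19, 31.29, 96.06, 294.91]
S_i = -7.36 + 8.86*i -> [-7.36, 1.5, 10.36, 19.22, 28.08]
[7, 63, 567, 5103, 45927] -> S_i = 7*9^i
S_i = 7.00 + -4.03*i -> [7.0, 2.97, -1.06, -5.09, -9.12]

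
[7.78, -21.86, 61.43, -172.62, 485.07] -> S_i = 7.78*(-2.81)^i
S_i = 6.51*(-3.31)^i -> [6.51, -21.55, 71.32, -236.08, 781.44]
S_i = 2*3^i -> [2, 6, 18, 54, 162]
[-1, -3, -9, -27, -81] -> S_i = -1*3^i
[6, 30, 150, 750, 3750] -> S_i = 6*5^i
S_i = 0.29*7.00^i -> [0.29, 2.03, 14.21, 99.47, 696.29]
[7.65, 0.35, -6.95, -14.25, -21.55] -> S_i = 7.65 + -7.30*i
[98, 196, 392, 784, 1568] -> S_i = 98*2^i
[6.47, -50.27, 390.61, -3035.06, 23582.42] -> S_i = 6.47*(-7.77)^i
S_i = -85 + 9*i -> [-85, -76, -67, -58, -49]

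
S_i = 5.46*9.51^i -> [5.46, 51.92, 493.8, 4696.07, 44659.59]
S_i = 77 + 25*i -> [77, 102, 127, 152, 177]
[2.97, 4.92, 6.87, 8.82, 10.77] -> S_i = 2.97 + 1.95*i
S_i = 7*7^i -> [7, 49, 343, 2401, 16807]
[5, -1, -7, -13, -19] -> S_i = 5 + -6*i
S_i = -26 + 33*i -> [-26, 7, 40, 73, 106]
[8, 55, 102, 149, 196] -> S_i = 8 + 47*i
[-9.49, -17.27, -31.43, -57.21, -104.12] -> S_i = -9.49*1.82^i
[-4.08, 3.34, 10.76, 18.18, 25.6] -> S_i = -4.08 + 7.42*i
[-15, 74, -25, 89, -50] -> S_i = Random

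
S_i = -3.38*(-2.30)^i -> [-3.38, 7.77, -17.88, 41.12, -94.59]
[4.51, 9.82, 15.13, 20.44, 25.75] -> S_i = 4.51 + 5.31*i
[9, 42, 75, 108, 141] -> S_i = 9 + 33*i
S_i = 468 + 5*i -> [468, 473, 478, 483, 488]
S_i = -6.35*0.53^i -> [-6.35, -3.37, -1.78, -0.95, -0.5]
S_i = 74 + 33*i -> [74, 107, 140, 173, 206]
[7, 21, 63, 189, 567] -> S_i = 7*3^i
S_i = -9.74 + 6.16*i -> [-9.74, -3.58, 2.58, 8.74, 14.9]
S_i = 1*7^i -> [1, 7, 49, 343, 2401]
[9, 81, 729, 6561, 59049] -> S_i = 9*9^i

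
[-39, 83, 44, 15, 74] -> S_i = Random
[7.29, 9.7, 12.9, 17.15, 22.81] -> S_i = 7.29*1.33^i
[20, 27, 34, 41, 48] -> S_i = 20 + 7*i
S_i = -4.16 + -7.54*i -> [-4.16, -11.7, -19.24, -26.78, -34.32]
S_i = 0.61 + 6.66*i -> [0.61, 7.27, 13.93, 20.59, 27.25]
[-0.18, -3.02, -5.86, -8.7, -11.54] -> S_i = -0.18 + -2.84*i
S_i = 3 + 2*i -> [3, 5, 7, 9, 11]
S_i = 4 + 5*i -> [4, 9, 14, 19, 24]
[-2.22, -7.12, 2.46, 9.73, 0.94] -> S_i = Random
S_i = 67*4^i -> [67, 268, 1072, 4288, 17152]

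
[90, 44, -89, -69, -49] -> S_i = Random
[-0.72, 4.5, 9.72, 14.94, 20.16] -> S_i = -0.72 + 5.22*i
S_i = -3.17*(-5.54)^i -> [-3.17, 17.56, -97.29, 539.0, -2986.06]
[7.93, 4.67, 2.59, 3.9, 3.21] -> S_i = Random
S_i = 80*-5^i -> [80, -400, 2000, -10000, 50000]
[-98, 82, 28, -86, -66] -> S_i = Random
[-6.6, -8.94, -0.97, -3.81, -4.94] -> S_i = Random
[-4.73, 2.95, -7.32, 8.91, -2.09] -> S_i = Random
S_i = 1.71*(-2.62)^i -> [1.71, -4.48, 11.74, -30.75, 80.58]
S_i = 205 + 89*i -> [205, 294, 383, 472, 561]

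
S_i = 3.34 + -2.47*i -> [3.34, 0.87, -1.6, -4.07, -6.54]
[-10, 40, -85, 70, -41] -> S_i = Random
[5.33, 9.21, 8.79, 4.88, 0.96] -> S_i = Random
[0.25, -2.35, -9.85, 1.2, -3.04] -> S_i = Random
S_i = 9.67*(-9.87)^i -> [9.67, -95.44, 942.02, -9297.75, 91768.81]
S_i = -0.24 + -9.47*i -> [-0.24, -9.71, -19.18, -28.65, -38.12]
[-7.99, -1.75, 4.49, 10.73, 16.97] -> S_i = -7.99 + 6.24*i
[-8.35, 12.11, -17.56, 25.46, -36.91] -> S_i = -8.35*(-1.45)^i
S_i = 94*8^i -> [94, 752, 6016, 48128, 385024]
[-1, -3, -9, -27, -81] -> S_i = -1*3^i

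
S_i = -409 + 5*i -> [-409, -404, -399, -394, -389]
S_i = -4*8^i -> [-4, -32, -256, -2048, -16384]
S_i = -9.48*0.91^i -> [-9.48, -8.63, -7.85, -7.14, -6.5]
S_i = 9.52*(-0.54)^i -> [9.52, -5.14, 2.78, -1.5, 0.81]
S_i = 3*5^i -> [3, 15, 75, 375, 1875]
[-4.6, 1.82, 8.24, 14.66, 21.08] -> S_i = -4.60 + 6.42*i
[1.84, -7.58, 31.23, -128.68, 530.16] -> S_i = 1.84*(-4.12)^i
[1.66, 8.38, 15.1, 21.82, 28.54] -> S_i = 1.66 + 6.72*i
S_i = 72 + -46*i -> [72, 26, -20, -66, -112]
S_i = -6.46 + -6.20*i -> [-6.46, -12.66, -18.86, -25.06, -31.26]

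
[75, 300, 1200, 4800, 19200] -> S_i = 75*4^i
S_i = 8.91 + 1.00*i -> [8.91, 9.91, 10.91, 11.91, 12.91]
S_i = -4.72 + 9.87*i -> [-4.72, 5.15, 15.02, 24.89, 34.76]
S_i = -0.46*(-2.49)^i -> [-0.46, 1.15, -2.85, 7.1, -17.68]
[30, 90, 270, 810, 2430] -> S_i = 30*3^i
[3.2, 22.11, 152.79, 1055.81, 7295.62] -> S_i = 3.20*6.91^i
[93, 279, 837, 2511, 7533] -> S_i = 93*3^i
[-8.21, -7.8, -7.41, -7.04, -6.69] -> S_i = -8.21*0.95^i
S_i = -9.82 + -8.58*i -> [-9.82, -18.4, -26.98, -35.56, -44.14]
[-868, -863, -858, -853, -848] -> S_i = -868 + 5*i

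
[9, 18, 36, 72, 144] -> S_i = 9*2^i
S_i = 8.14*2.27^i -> [8.14, 18.48, 41.94, 95.21, 216.14]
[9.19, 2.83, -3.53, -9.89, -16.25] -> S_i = 9.19 + -6.36*i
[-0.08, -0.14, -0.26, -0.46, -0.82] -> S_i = -0.08*1.79^i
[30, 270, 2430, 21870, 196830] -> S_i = 30*9^i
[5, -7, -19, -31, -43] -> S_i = 5 + -12*i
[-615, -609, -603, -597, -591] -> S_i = -615 + 6*i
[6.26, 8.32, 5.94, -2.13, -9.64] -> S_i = Random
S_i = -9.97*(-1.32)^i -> [-9.97, 13.16, -17.37, 22.93, -30.27]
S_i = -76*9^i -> [-76, -684, -6156, -55404, -498636]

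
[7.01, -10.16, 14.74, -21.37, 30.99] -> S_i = 7.01*(-1.45)^i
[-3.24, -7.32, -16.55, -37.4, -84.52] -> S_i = -3.24*2.26^i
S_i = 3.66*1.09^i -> [3.66, 3.99, 4.35, 4.74, 5.17]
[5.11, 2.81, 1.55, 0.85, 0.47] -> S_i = 5.11*0.55^i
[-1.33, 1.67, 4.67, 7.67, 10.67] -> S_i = -1.33 + 3.00*i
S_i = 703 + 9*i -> [703, 712, 721, 730, 739]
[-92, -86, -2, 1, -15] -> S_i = Random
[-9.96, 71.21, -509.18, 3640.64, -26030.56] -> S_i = -9.96*(-7.15)^i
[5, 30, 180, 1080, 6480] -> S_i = 5*6^i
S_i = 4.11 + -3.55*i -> [4.11, 0.56, -2.99, -6.54, -10.09]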